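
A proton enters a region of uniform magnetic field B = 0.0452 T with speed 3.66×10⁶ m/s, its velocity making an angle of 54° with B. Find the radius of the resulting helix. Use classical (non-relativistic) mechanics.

r ≈ 0.684 m

v⊥ = v sinθ = 3.66×10⁶·sin54° ≈ 2.961×10⁶ m/s.
r = m v⊥/(|q|B) = (1.673×10⁻²⁷)(2.961×10⁶)/((1.602×10⁻¹⁹)(0.0452)) ≈ 0.684 m.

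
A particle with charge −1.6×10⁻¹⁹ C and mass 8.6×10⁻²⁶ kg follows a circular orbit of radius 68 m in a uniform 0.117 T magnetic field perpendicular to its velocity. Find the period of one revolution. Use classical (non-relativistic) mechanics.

The cyclotron period depends only on m, q, B: T = 2πm/(|q|B).
T = 2π(8.6×10⁻²⁶)/((1.6×10⁻¹⁹)(0.117)) ≈ 2.89×10⁻⁵ s.

T ≈ 2.89×10⁻⁵ s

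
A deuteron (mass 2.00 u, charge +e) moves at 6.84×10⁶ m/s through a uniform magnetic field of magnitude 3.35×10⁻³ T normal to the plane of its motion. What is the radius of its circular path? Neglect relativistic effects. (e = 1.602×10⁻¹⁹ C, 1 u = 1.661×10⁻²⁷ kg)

The magnetic force provides the centripetal force: |q|vB = mv²/r.
r = mv/(|q|B) = (3.322×10⁻²⁷)(6.84×10⁶)/((1.602×10⁻¹⁹)(3.35×10⁻³)) ≈ 42.3 m.

r ≈ 42.3 m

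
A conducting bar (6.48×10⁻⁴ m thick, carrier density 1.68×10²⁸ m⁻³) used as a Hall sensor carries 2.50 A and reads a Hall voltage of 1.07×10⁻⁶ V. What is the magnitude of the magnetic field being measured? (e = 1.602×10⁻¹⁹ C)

B ≈ 0.746 T

From V_H = IB/(n e t), B = V_H n e t / I.
B = (1.07×10⁻⁶)(1.68×10²⁸)(1.602×10⁻¹⁹)(6.48×10⁻⁴)/2.50 ≈ 0.746 T.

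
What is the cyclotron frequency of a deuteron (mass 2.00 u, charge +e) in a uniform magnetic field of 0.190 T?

f ≈ 1.46×10⁶ Hz

f = |q|B/(2πm).
f = (1.602×10⁻¹⁹)(0.190)/(2π·3.322×10⁻²⁷) ≈ 1.46×10⁶ Hz.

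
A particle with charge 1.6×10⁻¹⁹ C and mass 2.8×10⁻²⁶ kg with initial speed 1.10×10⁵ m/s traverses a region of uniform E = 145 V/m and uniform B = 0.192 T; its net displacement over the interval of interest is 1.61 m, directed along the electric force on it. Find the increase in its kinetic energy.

ΔKE ≈ 3.74×10⁻¹⁷ J

The magnetic force is always ⟂ v and does no work; only the electric force changes KE.
ΔKE = F_E · d = |q|E d = (1.6×10⁻¹⁹)(145)(1.61) ≈ 3.74×10⁻¹⁷ J.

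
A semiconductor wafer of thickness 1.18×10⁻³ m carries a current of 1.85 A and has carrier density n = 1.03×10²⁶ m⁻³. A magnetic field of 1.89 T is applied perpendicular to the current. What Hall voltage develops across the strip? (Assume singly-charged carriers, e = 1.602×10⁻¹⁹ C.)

V_H = IB/(n e t).
V_H = (1.85)(1.89)/((1.03×10²⁶)(1.602×10⁻¹⁹)(1.18×10⁻³)) ≈ 1.80×10⁻⁴ V.

V_H ≈ 1.80×10⁻⁴ V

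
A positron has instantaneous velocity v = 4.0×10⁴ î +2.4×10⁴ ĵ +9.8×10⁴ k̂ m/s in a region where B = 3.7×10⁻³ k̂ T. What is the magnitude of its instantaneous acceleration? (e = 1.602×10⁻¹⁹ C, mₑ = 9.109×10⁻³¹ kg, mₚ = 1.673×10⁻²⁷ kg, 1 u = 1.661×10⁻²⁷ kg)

|a| ≈ 3.04×10¹³ m/s²

v×B = (88.8, -148, 0) N/C.
F = q v×B = (1.602×10⁻¹⁹ C)·(88.8, -148, 0) = (1.42×10⁻¹⁷, -2.37×10⁻¹⁷, 0) N.
|a| = |F|/m = 2.765×10⁻¹⁷/9.109×10⁻³¹ ≈ 3.04×10¹³ m/s².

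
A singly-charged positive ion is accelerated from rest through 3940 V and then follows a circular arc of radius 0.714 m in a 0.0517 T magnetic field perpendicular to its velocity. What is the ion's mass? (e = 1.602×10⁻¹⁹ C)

m ≈ 2.77×10⁻²⁶ kg

Combine |q|V = ½mv² and r = mv/(|q|B): eliminate v to get m = qB²r²/(2V).
m = (1.602×10⁻¹⁹)(0.0517)²(0.714)²/(2·3940) ≈ 2.77×10⁻²⁶ kg.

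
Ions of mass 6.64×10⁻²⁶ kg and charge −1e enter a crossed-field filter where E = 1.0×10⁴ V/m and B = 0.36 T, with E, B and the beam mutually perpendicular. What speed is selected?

v = 2.8×10⁴ m/s

Straight-line motion ⇒ electric and magnetic forces cancel, so E = vB.
v = E/B = 1.0×10⁴/0.36 = 2.8×10⁴ m/s.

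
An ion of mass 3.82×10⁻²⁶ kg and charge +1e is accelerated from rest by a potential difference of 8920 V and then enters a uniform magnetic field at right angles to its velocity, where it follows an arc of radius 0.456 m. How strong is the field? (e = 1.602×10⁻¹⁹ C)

v = √(2|q|V/m) = √(2·1.602×10⁻¹⁹·8920/3.82×10⁻²⁶) ≈ 2.735×10⁵ m/s.
B = mv/(|q|r) = (3.82×10⁻²⁶)(2.735×10⁵)/((1.602×10⁻¹⁹)(0.456)) ≈ 0.143 T.

B ≈ 0.143 T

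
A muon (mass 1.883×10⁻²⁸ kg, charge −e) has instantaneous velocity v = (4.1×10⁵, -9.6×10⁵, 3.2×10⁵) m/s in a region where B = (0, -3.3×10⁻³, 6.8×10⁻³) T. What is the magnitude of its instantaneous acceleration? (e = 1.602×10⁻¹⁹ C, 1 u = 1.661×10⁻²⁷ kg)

v×B = (-5470, -2790, -1350) N/C.
F = q v×B = (−1.602×10⁻¹⁹ C)·(-5470, -2790, -1350) = (8.77×10⁻¹⁶, 4.47×10⁻¹⁶, 2.17×10⁻¹⁶) N.
|a| = |F|/m = 1.007×10⁻¹⁵/1.883×10⁻²⁸ ≈ 5.35×10¹² m/s².

|a| ≈ 5.35×10¹² m/s²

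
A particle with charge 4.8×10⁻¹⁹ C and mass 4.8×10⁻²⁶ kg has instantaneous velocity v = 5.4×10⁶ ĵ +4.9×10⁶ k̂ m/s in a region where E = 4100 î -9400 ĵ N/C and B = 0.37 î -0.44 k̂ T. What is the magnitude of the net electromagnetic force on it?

v×B = (-2.38×10⁶, 1.81×10⁶, -2.00×10⁶) N/C.
E + v×B = (-2.37×10⁶, 1.80×10⁶, -2.00×10⁶) N/C.
F = q(E + v×B) = (4.8×10⁻¹⁹ C)·(-2.37×10⁶, 1.80×10⁶, -2.00×10⁶) = (-1.14×10⁻¹², 8.66×10⁻¹³, -9.59×10⁻¹³) N.
|F| = 1.72×10⁻¹² N.

|F| ≈ 1.72×10⁻¹² N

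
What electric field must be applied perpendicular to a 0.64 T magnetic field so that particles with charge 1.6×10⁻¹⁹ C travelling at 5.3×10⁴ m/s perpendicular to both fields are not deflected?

E = 3.4×10⁴ V/m

For straight-line motion qE = qvB, so E = vB.
E = 5.3×10⁴ × 0.64 = 3.4×10⁴ V/m.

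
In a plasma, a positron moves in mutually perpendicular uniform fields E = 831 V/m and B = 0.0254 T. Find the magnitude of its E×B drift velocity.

The steady drift has the magnetic force balancing the electric force, so v_d = E/B.
v_d = 831/0.0254 = 3.27×10⁴ m/s.

v_d ≈ 3.27×10⁴ m/s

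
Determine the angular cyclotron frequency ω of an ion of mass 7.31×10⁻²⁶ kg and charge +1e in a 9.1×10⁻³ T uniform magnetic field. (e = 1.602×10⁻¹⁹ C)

ω ≈ 2.0×10⁴ rad/s

ω = |q|B/m.
ω = (1.602×10⁻¹⁹)(9.1×10⁻³)/7.31×10⁻²⁶ ≈ 2.0×10⁴ rad/s.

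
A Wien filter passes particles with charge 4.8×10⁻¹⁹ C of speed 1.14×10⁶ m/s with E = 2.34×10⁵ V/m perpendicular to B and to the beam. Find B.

B = 0.205 T

Balance of forces in the selector: qE = qvB ⇒ B = E/v.
B = 2.34×10⁵/1.14×10⁶ = 0.205 T.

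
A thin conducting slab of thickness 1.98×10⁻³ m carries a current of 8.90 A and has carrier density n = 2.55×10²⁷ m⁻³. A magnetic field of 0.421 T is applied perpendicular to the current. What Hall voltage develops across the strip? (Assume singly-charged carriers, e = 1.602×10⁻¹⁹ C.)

V_H ≈ 4.63×10⁻⁶ V

V_H = IB/(n e t).
V_H = (8.90)(0.421)/((2.55×10²⁷)(1.602×10⁻¹⁹)(1.98×10⁻³)) ≈ 4.63×10⁻⁶ V.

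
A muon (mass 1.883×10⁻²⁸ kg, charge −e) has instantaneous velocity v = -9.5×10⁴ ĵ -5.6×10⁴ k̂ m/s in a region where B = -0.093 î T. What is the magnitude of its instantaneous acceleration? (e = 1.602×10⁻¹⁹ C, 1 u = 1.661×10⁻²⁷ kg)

v×B = (0, 5210, -8840) N/C.
F = q v×B = (−1.602×10⁻¹⁹ C)·(0, 5210, -8840) = (0, -8.34×10⁻¹⁶, 1.42×10⁻¹⁵) N.
|a| = |F|/m = 1.643×10⁻¹⁵/1.883×10⁻²⁸ ≈ 8.73×10¹² m/s².

|a| ≈ 8.73×10¹² m/s²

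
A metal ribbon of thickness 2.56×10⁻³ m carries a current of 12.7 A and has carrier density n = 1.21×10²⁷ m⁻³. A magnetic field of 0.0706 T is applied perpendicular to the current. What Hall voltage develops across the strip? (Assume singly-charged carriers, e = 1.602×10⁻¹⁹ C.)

V_H ≈ 1.81×10⁻⁶ V

V_H = IB/(n e t).
V_H = (12.7)(0.0706)/((1.21×10²⁷)(1.602×10⁻¹⁹)(2.56×10⁻³)) ≈ 1.81×10⁻⁶ V.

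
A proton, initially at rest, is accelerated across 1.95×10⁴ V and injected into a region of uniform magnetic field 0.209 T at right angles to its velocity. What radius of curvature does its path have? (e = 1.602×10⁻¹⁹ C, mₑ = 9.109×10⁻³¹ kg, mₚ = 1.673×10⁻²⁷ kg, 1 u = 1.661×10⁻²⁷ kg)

Acceleration: |q|V = ½mv² ⇒ v = √(2|q|V/m) = √(2·1.602×10⁻¹⁹·1.95×10⁴/1.673×10⁻²⁷) ≈ 1.932×10⁶ m/s.
In the field: r = mv/(|q|B) = (1.673×10⁻²⁷)(1.932×10⁶)/((1.602×10⁻¹⁹)(0.209)) ≈ 0.0966 m.

r ≈ 0.0966 m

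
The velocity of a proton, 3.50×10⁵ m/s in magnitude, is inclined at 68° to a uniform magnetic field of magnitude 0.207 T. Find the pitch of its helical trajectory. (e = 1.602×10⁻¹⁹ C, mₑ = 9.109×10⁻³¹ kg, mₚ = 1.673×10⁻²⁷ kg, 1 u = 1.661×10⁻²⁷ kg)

p ≈ 0.0416 m

v∥ = v cosθ = 3.50×10⁵·cos68° ≈ 1.311×10⁵ m/s.
T = 2πm/(|q|B) = 2π(1.673×10⁻²⁷)/((1.602×10⁻¹⁹)(0.207)) ≈ 3.170×10⁻⁷ s.
pitch = v∥ T = (1.311×10⁵)(3.170×10⁻⁷) ≈ 0.0416 m.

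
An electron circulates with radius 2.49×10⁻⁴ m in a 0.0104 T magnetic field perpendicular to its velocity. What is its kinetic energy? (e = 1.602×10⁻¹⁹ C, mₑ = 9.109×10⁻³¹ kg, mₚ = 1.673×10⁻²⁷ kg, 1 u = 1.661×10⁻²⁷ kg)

v = |q|Br/m, then KE = ½mv² = (qBr)²/(2m).
v = (1.602×10⁻¹⁹)(0.0104)(2.49×10⁻⁴)/9.109×10⁻³¹ ≈ 4.554×10⁵ m/s.
KE = ½(9.109×10⁻³¹)(4.554×10⁵)² ≈ 9.45×10⁻²⁰ J = 0.590 eV.

KE ≈ 0.590 eV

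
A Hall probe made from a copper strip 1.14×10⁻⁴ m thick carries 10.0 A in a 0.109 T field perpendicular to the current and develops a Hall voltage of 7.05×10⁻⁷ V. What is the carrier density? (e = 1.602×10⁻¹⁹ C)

From V_H = IB/(n e t), n = IB/(V_H e t).
n = (10.0)(0.109)/((7.05×10⁻⁷)(1.602×10⁻¹⁹)(1.14×10⁻⁴)) ≈ 8.47×10²⁸ m⁻³.

n ≈ 8.47×10²⁸ m⁻³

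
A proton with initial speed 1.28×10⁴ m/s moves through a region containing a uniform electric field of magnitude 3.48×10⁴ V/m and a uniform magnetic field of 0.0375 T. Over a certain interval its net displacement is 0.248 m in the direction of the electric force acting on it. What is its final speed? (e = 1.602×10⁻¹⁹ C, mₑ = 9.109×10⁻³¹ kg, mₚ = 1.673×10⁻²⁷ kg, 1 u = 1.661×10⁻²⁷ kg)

B does no work; ΔKE = |q|E d.
½mv_f² = ½mv₀² + |q|Ed = ½(1.673×10⁻²⁷)(1.28×10⁴)² + (1.602×10⁻¹⁹)(3.48×10⁴)(0.248) ≈ 1.371×10⁻¹⁹ J + 1.383×10⁻¹⁵ J ≈ 1.383×10⁻¹⁵ J.
v_f = √(2·1.383×10⁻¹⁵/1.673×10⁻²⁷) ≈ 1.29×10⁶ m/s.

v_f ≈ 1.29×10⁶ m/s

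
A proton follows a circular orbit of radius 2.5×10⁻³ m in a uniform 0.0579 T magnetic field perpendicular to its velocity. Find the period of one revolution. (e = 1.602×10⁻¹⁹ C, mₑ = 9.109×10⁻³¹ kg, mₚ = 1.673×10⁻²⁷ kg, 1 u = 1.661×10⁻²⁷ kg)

The cyclotron period depends only on m, q, B: T = 2πm/(|q|B).
T = 2π(1.673×10⁻²⁷)/((1.602×10⁻¹⁹)(0.0579)) ≈ 1.13×10⁻⁶ s.

T ≈ 1.13×10⁻⁶ s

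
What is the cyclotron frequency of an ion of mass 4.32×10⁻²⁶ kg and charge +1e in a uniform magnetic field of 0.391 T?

f ≈ 2.31×10⁵ Hz

f = |q|B/(2πm).
f = (1.602×10⁻¹⁹)(0.391)/(2π·4.32×10⁻²⁶) ≈ 2.31×10⁵ Hz.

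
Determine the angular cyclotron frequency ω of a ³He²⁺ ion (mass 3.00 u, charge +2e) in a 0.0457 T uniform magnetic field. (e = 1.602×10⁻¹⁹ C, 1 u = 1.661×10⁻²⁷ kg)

ω = |q|B/m.
ω = (3.204×10⁻¹⁹)(0.0457)/4.983×10⁻²⁷ ≈ 2.94×10⁶ rad/s.

ω ≈ 2.94×10⁶ rad/s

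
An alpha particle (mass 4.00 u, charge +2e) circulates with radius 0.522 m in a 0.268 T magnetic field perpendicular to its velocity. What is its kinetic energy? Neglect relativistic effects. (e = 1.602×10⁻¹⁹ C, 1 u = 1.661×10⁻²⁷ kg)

KE ≈ 9.44×10⁵ eV

v = |q|Br/m, then KE = ½mv² = (qBr)²/(2m).
v = (3.204×10⁻¹⁹)(0.268)(0.522)/6.644×10⁻²⁷ ≈ 6.746×10⁶ m/s.
KE = ½(6.644×10⁻²⁷)(6.746×10⁶)² ≈ 1.51×10⁻¹³ J = 9.44×10⁵ eV.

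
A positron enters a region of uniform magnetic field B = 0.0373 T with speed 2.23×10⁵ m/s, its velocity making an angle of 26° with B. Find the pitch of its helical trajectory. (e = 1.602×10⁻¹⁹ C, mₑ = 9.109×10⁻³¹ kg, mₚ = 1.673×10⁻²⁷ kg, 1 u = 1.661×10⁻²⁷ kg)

v∥ = v cosθ = 2.23×10⁵·cos26° ≈ 2.004×10⁵ m/s.
T = 2πm/(|q|B) = 2π(9.109×10⁻³¹)/((1.602×10⁻¹⁹)(0.0373)) ≈ 9.578×10⁻¹⁰ s.
pitch = v∥ T = (2.004×10⁵)(9.578×10⁻¹⁰) ≈ 1.92×10⁻⁴ m.

p ≈ 1.92×10⁻⁴ m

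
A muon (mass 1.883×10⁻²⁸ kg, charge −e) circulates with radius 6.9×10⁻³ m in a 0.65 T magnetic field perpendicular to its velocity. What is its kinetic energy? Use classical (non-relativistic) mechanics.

KE ≈ 1.4×10⁻¹⁵ J

v = |q|Br/m, then KE = ½mv² = (qBr)²/(2m).
v = (1.602×10⁻¹⁹)(0.65)(6.9×10⁻³)/1.883×10⁻²⁸ ≈ 3.816×10⁶ m/s.
KE = ½(1.883×10⁻²⁸)(3.816×10⁶)² ≈ 1.4×10⁻¹⁵ J.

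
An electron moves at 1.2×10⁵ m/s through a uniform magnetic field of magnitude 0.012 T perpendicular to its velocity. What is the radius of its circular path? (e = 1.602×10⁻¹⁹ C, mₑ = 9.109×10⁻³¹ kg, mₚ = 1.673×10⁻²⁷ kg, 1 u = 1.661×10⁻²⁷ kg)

r ≈ 5.7×10⁻⁵ m

The magnetic force provides the centripetal force: |q|vB = mv²/r.
r = mv/(|q|B) = (9.109×10⁻³¹)(1.2×10⁵)/((1.602×10⁻¹⁹)(0.012)) ≈ 5.7×10⁻⁵ m.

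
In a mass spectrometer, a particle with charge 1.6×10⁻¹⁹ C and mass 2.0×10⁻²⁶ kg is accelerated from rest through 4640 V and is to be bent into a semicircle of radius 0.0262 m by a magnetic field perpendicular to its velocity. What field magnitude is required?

v = √(2|q|V/m) = √(2·1.6×10⁻¹⁹·4640/2.0×10⁻²⁶) ≈ 2.725×10⁵ m/s.
B = mv/(|q|r) = (2.0×10⁻²⁶)(2.725×10⁵)/((1.6×10⁻¹⁹)(0.0262)) ≈ 1.30 T.

B ≈ 1.30 T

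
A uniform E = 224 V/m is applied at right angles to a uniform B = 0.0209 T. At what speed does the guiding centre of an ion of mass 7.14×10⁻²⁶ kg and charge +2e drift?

The steady drift has the magnetic force balancing the electric force, so v_d = E/B.
v_d = 224/0.0209 = 1.07×10⁴ m/s.

v_d ≈ 1.07×10⁴ m/s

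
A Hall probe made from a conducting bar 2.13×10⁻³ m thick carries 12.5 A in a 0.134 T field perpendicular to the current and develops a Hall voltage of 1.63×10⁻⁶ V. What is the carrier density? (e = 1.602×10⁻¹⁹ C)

From V_H = IB/(n e t), n = IB/(V_H e t).
n = (12.5)(0.134)/((1.63×10⁻⁶)(1.602×10⁻¹⁹)(2.13×10⁻³)) ≈ 3.01×10²⁷ m⁻³.

n ≈ 3.01×10²⁷ m⁻³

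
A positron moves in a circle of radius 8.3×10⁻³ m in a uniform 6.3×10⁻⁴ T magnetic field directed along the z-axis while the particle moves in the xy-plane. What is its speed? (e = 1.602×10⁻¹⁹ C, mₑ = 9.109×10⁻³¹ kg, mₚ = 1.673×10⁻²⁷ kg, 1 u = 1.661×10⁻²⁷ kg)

From |q|vB = mv²/r, v = |q|Br/m.
v = (1.602×10⁻¹⁹)(6.3×10⁻⁴)(8.3×10⁻³)/9.109×10⁻³¹ ≈ 9.2×10⁵ m/s.

v ≈ 9.2×10⁵ m/s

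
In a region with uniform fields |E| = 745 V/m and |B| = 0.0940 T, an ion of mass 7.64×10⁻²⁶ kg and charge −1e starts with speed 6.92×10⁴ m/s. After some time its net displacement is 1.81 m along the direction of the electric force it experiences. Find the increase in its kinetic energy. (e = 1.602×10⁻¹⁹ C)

The magnetic force is always ⟂ v and does no work; only the electric force changes KE.
ΔKE = F_E · d = |q|E d = (1.602×10⁻¹⁹)(745)(1.81) ≈ 2.16×10⁻¹⁶ J.

ΔKE ≈ 2.16×10⁻¹⁶ J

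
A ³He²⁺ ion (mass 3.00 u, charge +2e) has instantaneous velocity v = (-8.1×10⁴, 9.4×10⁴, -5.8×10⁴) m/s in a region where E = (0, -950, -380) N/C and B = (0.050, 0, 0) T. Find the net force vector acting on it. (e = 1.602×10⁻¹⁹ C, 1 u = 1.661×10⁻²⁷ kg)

v×B = (0, -2900, -4700) N/C.
E + v×B = (0, -3850, -5080) N/C.
F = q(E + v×B) = (3.204×10⁻¹⁹ C)·(0, -3850, -5080) = (0, -1.23×10⁻¹⁵, -1.63×10⁻¹⁵) N.

F ≈ (0, -1.23×10⁻¹⁵, -1.63×10⁻¹⁵) N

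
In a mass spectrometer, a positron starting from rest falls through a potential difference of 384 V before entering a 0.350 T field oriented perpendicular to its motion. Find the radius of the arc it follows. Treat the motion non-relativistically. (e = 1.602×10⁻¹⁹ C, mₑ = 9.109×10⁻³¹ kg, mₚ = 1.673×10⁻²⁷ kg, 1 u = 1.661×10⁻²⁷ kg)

Acceleration: |q|V = ½mv² ⇒ v = √(2|q|V/m) = √(2·1.602×10⁻¹⁹·384/9.109×10⁻³¹) ≈ 1.162×10⁷ m/s.
In the field: r = mv/(|q|B) = (9.109×10⁻³¹)(1.162×10⁷)/((1.602×10⁻¹⁹)(0.350)) ≈ 1.89×10⁻⁴ m.

r ≈ 1.89×10⁻⁴ m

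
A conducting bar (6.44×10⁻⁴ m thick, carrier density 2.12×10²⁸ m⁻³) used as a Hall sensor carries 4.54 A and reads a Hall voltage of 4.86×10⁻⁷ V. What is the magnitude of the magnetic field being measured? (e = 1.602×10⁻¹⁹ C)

B ≈ 0.234 T

From V_H = IB/(n e t), B = V_H n e t / I.
B = (4.86×10⁻⁷)(2.12×10²⁸)(1.602×10⁻¹⁹)(6.44×10⁻⁴)/4.54 ≈ 0.234 T.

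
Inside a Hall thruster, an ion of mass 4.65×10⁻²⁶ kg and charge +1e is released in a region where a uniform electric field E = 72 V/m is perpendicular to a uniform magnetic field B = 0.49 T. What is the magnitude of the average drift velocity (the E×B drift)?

The steady drift has the magnetic force balancing the electric force, so v_d = E/B.
v_d = 72/0.49 = 150 m/s.

v_d ≈ 150 m/s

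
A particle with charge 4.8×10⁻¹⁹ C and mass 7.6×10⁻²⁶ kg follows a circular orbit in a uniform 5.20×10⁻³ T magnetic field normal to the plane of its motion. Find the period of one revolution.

The cyclotron period depends only on m, q, B: T = 2πm/(|q|B).
T = 2π(7.6×10⁻²⁶)/((4.8×10⁻¹⁹)(5.20×10⁻³)) ≈ 1.91×10⁻⁴ s.

T ≈ 1.91×10⁻⁴ s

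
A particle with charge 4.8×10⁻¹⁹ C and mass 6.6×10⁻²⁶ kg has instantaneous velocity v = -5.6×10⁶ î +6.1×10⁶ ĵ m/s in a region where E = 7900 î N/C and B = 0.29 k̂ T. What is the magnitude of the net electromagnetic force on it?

v×B = (1.77×10⁶, 1.62×10⁶, 0) N/C.
E + v×B = (1.78×10⁶, 1.62×10⁶, 0) N/C.
F = q(E + v×B) = (4.8×10⁻¹⁹ C)·(1.78×10⁶, 1.62×10⁶, 0) = (8.53×10⁻¹³, 7.80×10⁻¹³, 0) N.
|F| = 1.16×10⁻¹² N.

|F| ≈ 1.16×10⁻¹² N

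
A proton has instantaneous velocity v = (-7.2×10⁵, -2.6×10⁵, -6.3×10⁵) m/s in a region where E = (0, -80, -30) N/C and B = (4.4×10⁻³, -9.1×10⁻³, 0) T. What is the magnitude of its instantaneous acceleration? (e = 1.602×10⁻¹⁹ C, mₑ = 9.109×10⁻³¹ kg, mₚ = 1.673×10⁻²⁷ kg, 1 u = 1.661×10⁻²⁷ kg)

|a| ≈ 9.56×10¹¹ m/s²

v×B = (-5730, -2770, 7700) N/C.
E + v×B = (-5730, -2850, 7670) N/C.
F = q(E + v×B) = (1.602×10⁻¹⁹ C)·(-5730, -2850, 7670) = (-9.18×10⁻¹⁶, -4.57×10⁻¹⁶, 1.23×10⁻¹⁵) N.
|a| = |F|/m = 1.600×10⁻¹⁵/1.673×10⁻²⁷ ≈ 9.56×10¹¹ m/s².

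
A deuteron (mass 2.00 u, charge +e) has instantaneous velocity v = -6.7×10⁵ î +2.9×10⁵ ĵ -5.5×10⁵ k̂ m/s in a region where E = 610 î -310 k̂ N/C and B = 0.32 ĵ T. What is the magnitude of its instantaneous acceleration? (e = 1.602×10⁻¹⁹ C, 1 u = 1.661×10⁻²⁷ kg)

|a| ≈ 1.34×10¹³ m/s²

v×B = (1.76×10⁵, 0, -2.14×10⁵) N/C.
E + v×B = (1.77×10⁵, 0, -2.15×10⁵) N/C.
F = q(E + v×B) = (1.602×10⁻¹⁹ C)·(1.77×10⁵, 0, -2.15×10⁵) = (2.83×10⁻¹⁴, 0, -3.44×10⁻¹⁴) N.
|a| = |F|/m = 4.454×10⁻¹⁴/3.322×10⁻²⁷ ≈ 1.34×10¹³ m/s².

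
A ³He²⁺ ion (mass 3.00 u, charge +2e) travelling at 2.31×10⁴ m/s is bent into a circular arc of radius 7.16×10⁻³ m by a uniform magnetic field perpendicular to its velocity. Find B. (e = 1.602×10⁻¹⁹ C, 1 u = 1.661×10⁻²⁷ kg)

B ≈ 0.0502 T

From |q|vB = mv²/r, B = mv/(|q|r).
B = (4.983×10⁻²⁷)(2.31×10⁴)/((3.204×10⁻¹⁹)(7.16×10⁻³)) ≈ 0.0502 T.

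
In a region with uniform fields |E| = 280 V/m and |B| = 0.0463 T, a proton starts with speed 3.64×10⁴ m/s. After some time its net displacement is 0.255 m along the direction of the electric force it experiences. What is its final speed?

v_f ≈ 1.22×10⁵ m/s

B does no work; ΔKE = |q|E d.
½mv_f² = ½mv₀² + |q|Ed = ½(1.673×10⁻²⁷)(3.64×10⁴)² + (1.602×10⁻¹⁹)(280)(0.255) ≈ 1.108×10⁻¹⁸ J + 1.144×10⁻¹⁷ J ≈ 1.255×10⁻¹⁷ J.
v_f = √(2·1.255×10⁻¹⁷/1.673×10⁻²⁷) ≈ 1.22×10⁵ m/s.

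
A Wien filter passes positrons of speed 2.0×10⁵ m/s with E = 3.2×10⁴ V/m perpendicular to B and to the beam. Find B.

Balance of forces in the selector: qE = qvB ⇒ B = E/v.
B = 3.2×10⁴/2.0×10⁵ = 0.16 T.

B = 0.16 T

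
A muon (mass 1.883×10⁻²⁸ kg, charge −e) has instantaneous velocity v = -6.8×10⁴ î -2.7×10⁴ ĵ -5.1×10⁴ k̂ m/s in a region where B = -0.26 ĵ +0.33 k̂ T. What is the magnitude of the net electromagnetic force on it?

v×B = (-2.22×10⁴, 2.24×10⁴, 1.77×10⁴) N/C.
F = q v×B = (−1.602×10⁻¹⁹ C)·(-2.22×10⁴, 2.24×10⁴, 1.77×10⁴) = (3.55×10⁻¹⁵, -3.59×10⁻¹⁵, -2.83×10⁻¹⁵) N.
|F| = 5.79×10⁻¹⁵ N.

|F| ≈ 5.79×10⁻¹⁵ N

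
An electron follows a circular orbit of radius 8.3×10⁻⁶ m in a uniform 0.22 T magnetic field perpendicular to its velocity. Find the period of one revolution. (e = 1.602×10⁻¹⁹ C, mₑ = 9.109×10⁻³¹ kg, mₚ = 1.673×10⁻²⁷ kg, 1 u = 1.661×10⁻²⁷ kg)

T ≈ 1.6×10⁻¹⁰ s

The cyclotron period depends only on m, q, B: T = 2πm/(|q|B).
T = 2π(9.109×10⁻³¹)/((1.602×10⁻¹⁹)(0.22)) ≈ 1.6×10⁻¹⁰ s.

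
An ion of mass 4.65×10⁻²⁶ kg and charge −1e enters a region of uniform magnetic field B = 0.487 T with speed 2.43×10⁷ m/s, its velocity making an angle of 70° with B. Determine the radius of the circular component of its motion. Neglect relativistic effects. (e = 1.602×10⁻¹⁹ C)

v⊥ = v sinθ = 2.43×10⁷·sin70° ≈ 2.283×10⁷ m/s.
r = m v⊥/(|q|B) = (4.65×10⁻²⁶)(2.283×10⁷)/((1.602×10⁻¹⁹)(0.487)) ≈ 13.6 m.

r ≈ 13.6 m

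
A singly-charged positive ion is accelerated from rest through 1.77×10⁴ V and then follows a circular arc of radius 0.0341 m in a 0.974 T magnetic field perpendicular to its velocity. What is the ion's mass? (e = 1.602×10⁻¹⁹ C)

m ≈ 4.99×10⁻²⁷ kg

Combine |q|V = ½mv² and r = mv/(|q|B): eliminate v to get m = qB²r²/(2V).
m = (1.602×10⁻¹⁹)(0.974)²(0.0341)²/(2·1.77×10⁴) ≈ 4.99×10⁻²⁷ kg.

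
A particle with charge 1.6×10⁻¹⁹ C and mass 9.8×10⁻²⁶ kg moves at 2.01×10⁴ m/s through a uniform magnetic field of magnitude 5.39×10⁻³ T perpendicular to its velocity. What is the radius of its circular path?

The magnetic force provides the centripetal force: |q|vB = mv²/r.
r = mv/(|q|B) = (9.8×10⁻²⁶)(2.01×10⁴)/((1.6×10⁻¹⁹)(5.39×10⁻³)) ≈ 2.28 m.

r ≈ 2.28 m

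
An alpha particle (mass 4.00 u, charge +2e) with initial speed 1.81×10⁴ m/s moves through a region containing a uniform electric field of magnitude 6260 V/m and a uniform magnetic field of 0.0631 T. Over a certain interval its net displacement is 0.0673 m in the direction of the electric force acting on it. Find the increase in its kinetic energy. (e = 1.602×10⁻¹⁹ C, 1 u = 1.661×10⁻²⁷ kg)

The magnetic force is always ⟂ v and does no work; only the electric force changes KE.
ΔKE = F_E · d = |q|E d = (3.204×10⁻¹⁹)(6260)(0.0673) ≈ 1.35×10⁻¹⁶ J.

ΔKE ≈ 1.35×10⁻¹⁶ J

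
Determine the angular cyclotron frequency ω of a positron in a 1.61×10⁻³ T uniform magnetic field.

ω = |q|B/m.
ω = (1.602×10⁻¹⁹)(1.61×10⁻³)/9.109×10⁻³¹ ≈ 2.83×10⁸ rad/s.

ω ≈ 2.83×10⁸ rad/s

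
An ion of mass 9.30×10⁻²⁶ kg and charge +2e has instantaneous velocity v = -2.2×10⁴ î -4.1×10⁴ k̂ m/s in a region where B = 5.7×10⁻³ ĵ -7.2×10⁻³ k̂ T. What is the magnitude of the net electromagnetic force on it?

v×B = (234, -158, -125) N/C.
F = q v×B = (3.204×10⁻¹⁹ C)·(234, -158, -125) = (7.49×10⁻¹⁷, -5.08×10⁻¹⁷, -4.02×10⁻¹⁷) N.
|F| = 9.90×10⁻¹⁷ N.

|F| ≈ 9.90×10⁻¹⁷ N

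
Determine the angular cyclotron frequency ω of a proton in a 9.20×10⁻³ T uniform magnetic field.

ω = |q|B/m.
ω = (1.602×10⁻¹⁹)(9.20×10⁻³)/1.673×10⁻²⁷ ≈ 8.81×10⁵ rad/s.

ω ≈ 8.81×10⁵ rad/s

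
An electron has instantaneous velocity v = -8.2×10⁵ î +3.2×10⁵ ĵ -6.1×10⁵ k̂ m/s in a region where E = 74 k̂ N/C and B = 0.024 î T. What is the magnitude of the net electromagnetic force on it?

|F| ≈ 2.64×10⁻¹⁵ N

v×B = (0, -1.46×10⁴, -7680) N/C.
E + v×B = (0, -1.46×10⁴, -7610) N/C.
F = q(E + v×B) = (−1.602×10⁻¹⁹ C)·(0, -1.46×10⁴, -7610) = (0, 2.35×10⁻¹⁵, 1.22×10⁻¹⁵) N.
|F| = 2.64×10⁻¹⁵ N.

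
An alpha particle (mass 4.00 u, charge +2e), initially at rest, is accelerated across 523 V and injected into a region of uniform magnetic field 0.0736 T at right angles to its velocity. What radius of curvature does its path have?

Acceleration: |q|V = ½mv² ⇒ v = √(2|q|V/m) = √(2·3.204×10⁻¹⁹·523/6.644×10⁻²⁷) ≈ 2.246×10⁵ m/s.
In the field: r = mv/(|q|B) = (6.644×10⁻²⁷)(2.246×10⁵)/((3.204×10⁻¹⁹)(0.0736)) ≈ 0.0633 m.

r ≈ 0.0633 m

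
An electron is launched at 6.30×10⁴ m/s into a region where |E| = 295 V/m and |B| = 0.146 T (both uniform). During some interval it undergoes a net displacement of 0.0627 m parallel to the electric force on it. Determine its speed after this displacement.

v_f ≈ 2.55×10⁶ m/s

B does no work; ΔKE = |q|E d.
½mv_f² = ½mv₀² + |q|Ed = ½(9.109×10⁻³¹)(6.30×10⁴)² + (1.602×10⁻¹⁹)(295)(0.0627) ≈ 1.808×10⁻²¹ J + 2.963×10⁻¹⁸ J ≈ 2.965×10⁻¹⁸ J.
v_f = √(2·2.965×10⁻¹⁸/9.109×10⁻³¹) ≈ 2.55×10⁶ m/s.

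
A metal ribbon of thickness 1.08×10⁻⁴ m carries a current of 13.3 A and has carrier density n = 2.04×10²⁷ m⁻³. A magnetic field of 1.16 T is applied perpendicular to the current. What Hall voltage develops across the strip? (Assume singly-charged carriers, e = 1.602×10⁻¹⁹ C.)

V_H ≈ 4.37×10⁻⁴ V

V_H = IB/(n e t).
V_H = (13.3)(1.16)/((2.04×10²⁷)(1.602×10⁻¹⁹)(1.08×10⁻⁴)) ≈ 4.37×10⁻⁴ V.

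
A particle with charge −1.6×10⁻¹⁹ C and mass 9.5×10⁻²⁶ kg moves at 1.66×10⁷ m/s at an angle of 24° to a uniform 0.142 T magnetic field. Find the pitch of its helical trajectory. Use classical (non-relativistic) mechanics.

v∥ = v cosθ = 1.66×10⁷·cos24° ≈ 1.516×10⁷ m/s.
T = 2πm/(|q|B) = 2π(9.5×10⁻²⁶)/((1.6×10⁻¹⁹)(0.142)) ≈ 2.627×10⁻⁵ s.
pitch = v∥ T = (1.516×10⁷)(2.627×10⁻⁵) ≈ 398 m.

p ≈ 398 m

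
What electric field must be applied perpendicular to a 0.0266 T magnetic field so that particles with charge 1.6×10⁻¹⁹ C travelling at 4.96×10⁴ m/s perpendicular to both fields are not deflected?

For straight-line motion qE = qvB, so E = vB.
E = 4.96×10⁴ × 0.0266 = 1320 V/m.

E = 1320 V/m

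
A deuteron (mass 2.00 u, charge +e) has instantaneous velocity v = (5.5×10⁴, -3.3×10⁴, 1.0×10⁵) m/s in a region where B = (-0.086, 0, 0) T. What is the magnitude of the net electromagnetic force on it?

|F| ≈ 1.45×10⁻¹⁵ N

v×B = (0, -8600, -2840) N/C.
F = q v×B = (1.602×10⁻¹⁹ C)·(0, -8600, -2840) = (0, -1.38×10⁻¹⁵, -4.55×10⁻¹⁶) N.
|F| = 1.45×10⁻¹⁵ N.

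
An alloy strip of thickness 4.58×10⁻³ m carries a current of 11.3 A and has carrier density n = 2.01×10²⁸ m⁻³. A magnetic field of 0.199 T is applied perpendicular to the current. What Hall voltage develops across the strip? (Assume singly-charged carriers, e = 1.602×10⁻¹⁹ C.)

V_H ≈ 1.52×10⁻⁷ V

V_H = IB/(n e t).
V_H = (11.3)(0.199)/((2.01×10²⁸)(1.602×10⁻¹⁹)(4.58×10⁻³)) ≈ 1.52×10⁻⁷ V.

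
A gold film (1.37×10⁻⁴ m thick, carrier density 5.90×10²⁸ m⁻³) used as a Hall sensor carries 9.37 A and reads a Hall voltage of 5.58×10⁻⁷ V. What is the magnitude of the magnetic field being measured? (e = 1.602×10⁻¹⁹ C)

B ≈ 0.0771 T

From V_H = IB/(n e t), B = V_H n e t / I.
B = (5.58×10⁻⁷)(5.90×10²⁸)(1.602×10⁻¹⁹)(1.37×10⁻⁴)/9.37 ≈ 0.0771 T.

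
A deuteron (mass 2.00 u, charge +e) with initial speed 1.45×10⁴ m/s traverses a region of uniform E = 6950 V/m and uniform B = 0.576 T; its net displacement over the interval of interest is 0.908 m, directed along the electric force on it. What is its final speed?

v_f ≈ 7.80×10⁵ m/s

B does no work; ΔKE = |q|E d.
½mv_f² = ½mv₀² + |q|Ed = ½(3.322×10⁻²⁷)(1.45×10⁴)² + (1.602×10⁻¹⁹)(6950)(0.908) ≈ 3.492×10⁻¹⁹ J + 1.011×10⁻¹⁵ J ≈ 1.011×10⁻¹⁵ J.
v_f = √(2·1.011×10⁻¹⁵/3.322×10⁻²⁷) ≈ 7.80×10⁵ m/s.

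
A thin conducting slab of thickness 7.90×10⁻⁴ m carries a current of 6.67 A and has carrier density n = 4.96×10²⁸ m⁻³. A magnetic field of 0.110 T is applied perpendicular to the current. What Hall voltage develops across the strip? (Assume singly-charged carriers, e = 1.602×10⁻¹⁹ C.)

V_H = IB/(n e t).
V_H = (6.67)(0.110)/((4.96×10²⁸)(1.602×10⁻¹⁹)(7.90×10⁻⁴)) ≈ 1.17×10⁻⁷ V.

V_H ≈ 1.17×10⁻⁷ V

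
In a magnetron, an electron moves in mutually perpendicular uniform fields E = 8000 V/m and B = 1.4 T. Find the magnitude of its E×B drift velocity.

v_d ≈ 5700 m/s

The steady drift has the magnetic force balancing the electric force, so v_d = E/B.
v_d = 8000/1.4 = 5700 m/s.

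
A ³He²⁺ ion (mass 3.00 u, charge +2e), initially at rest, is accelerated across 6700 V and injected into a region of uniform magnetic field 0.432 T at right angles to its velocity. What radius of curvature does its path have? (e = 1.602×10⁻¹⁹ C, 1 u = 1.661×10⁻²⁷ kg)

r ≈ 0.0334 m

Acceleration: |q|V = ½mv² ⇒ v = √(2|q|V/m) = √(2·3.204×10⁻¹⁹·6700/4.983×10⁻²⁷) ≈ 9.282×10⁵ m/s.
In the field: r = mv/(|q|B) = (4.983×10⁻²⁷)(9.282×10⁵)/((3.204×10⁻¹⁹)(0.432)) ≈ 0.0334 m.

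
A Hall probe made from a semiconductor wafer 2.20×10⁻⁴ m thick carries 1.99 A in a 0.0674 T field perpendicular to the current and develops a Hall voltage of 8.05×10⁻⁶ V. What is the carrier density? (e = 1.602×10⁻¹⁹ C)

n ≈ 4.73×10²⁶ m⁻³

From V_H = IB/(n e t), n = IB/(V_H e t).
n = (1.99)(0.0674)/((8.05×10⁻⁶)(1.602×10⁻¹⁹)(2.20×10⁻⁴)) ≈ 4.73×10²⁶ m⁻³.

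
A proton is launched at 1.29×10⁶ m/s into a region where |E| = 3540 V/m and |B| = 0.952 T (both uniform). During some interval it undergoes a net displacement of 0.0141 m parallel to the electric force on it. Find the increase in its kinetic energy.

ΔKE ≈ 8.00×10⁻¹⁸ J

The magnetic force is always ⟂ v and does no work; only the electric force changes KE.
ΔKE = F_E · d = |q|E d = (1.602×10⁻¹⁹)(3540)(0.0141) ≈ 8.00×10⁻¹⁸ J.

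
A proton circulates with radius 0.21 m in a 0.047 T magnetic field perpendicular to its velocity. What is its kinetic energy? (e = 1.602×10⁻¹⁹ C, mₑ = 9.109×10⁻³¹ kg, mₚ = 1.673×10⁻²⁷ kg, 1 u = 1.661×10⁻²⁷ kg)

KE ≈ 4700 eV

v = |q|Br/m, then KE = ½mv² = (qBr)²/(2m).
v = (1.602×10⁻¹⁹)(0.047)(0.21)/1.673×10⁻²⁷ ≈ 9.451×10⁵ m/s.
KE = ½(1.673×10⁻²⁷)(9.451×10⁵)² ≈ 7.5×10⁻¹⁶ J = 4700 eV.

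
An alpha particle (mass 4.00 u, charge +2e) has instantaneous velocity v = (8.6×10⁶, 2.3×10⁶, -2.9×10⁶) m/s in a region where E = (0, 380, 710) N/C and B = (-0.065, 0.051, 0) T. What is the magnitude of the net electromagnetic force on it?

v×B = (1.48×10⁵, 1.88×10⁵, 5.88×10⁵) N/C.
E + v×B = (1.48×10⁵, 1.89×10⁵, 5.89×10⁵) N/C.
F = q(E + v×B) = (3.204×10⁻¹⁹ C)·(1.48×10⁵, 1.89×10⁵, 5.89×10⁵) = (4.74×10⁻¹⁴, 6.05×10⁻¹⁴, 1.89×10⁻¹³) N.
|F| = 2.04×10⁻¹³ N.

|F| ≈ 2.04×10⁻¹³ N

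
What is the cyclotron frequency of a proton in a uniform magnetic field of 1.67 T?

f = |q|B/(2πm).
f = (1.602×10⁻¹⁹)(1.67)/(2π·1.673×10⁻²⁷) ≈ 2.55×10⁷ Hz.

f ≈ 2.55×10⁷ Hz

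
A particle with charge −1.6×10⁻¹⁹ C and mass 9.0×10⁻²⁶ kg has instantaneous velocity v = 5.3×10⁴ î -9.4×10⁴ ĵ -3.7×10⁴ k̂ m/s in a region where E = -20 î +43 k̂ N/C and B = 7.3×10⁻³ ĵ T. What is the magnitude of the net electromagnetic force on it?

v×B = (270, 0, 387) N/C.
E + v×B = (250, 0, 430) N/C.
F = q(E + v×B) = (−1.6×10⁻¹⁹ C)·(250, 0, 430) = (-4.00×10⁻¹⁷, 0, -6.88×10⁻¹⁷) N.
|F| = 7.96×10⁻¹⁷ N.

|F| ≈ 7.96×10⁻¹⁷ N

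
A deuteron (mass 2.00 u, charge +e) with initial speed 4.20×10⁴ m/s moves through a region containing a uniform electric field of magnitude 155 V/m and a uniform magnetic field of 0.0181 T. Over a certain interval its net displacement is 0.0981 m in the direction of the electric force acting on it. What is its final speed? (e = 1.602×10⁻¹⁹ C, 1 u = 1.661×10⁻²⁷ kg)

v_f ≈ 5.68×10⁴ m/s

B does no work; ΔKE = |q|E d.
½mv_f² = ½mv₀² + |q|Ed = ½(3.322×10⁻²⁷)(4.20×10⁴)² + (1.602×10⁻¹⁹)(155)(0.0981) ≈ 2.930×10⁻¹⁸ J + 2.436×10⁻¹⁸ J ≈ 5.366×10⁻¹⁸ J.
v_f = √(2·5.366×10⁻¹⁸/3.322×10⁻²⁷) ≈ 5.68×10⁴ m/s.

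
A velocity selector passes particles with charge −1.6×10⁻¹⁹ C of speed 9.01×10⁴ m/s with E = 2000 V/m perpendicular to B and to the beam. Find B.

B = 0.0222 T

Balance of forces in the selector: qE = qvB ⇒ B = E/v.
B = 2000/9.01×10⁴ = 0.0222 T.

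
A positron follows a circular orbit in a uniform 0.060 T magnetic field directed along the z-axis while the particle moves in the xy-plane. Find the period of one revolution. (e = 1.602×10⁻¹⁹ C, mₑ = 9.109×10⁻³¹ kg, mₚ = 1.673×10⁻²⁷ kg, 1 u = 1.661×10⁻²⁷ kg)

The cyclotron period depends only on m, q, B: T = 2πm/(|q|B).
T = 2π(9.109×10⁻³¹)/((1.602×10⁻¹⁹)(0.060)) ≈ 6.0×10⁻¹⁰ s.

T ≈ 6.0×10⁻¹⁰ s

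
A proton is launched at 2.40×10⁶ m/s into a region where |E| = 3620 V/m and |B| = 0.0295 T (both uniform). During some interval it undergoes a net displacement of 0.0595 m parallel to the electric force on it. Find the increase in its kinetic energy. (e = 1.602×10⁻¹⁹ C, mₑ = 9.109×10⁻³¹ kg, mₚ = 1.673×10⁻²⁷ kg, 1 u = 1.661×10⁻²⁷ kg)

ΔKE ≈ 3.45×10⁻¹⁷ J

The magnetic force is always ⟂ v and does no work; only the electric force changes KE.
ΔKE = F_E · d = |q|E d = (1.602×10⁻¹⁹)(3620)(0.0595) ≈ 3.45×10⁻¹⁷ J.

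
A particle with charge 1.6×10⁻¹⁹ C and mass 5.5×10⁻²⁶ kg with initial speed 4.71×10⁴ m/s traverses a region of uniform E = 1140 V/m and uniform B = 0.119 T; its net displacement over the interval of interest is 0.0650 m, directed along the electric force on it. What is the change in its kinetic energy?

The magnetic force is always ⟂ v and does no work; only the electric force changes KE.
ΔKE = F_E · d = |q|E d = (1.6×10⁻¹⁹)(1140)(0.0650) ≈ 1.19×10⁻¹⁷ J.

ΔKE ≈ 1.19×10⁻¹⁷ J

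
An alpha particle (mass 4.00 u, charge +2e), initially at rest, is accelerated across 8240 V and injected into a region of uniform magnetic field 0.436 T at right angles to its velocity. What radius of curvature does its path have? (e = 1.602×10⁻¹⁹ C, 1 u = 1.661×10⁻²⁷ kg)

Acceleration: |q|V = ½mv² ⇒ v = √(2|q|V/m) = √(2·3.204×10⁻¹⁹·8240/6.644×10⁻²⁷) ≈ 8.915×10⁵ m/s.
In the field: r = mv/(|q|B) = (6.644×10⁻²⁷)(8.915×10⁵)/((3.204×10⁻¹⁹)(0.436)) ≈ 0.0424 m.

r ≈ 0.0424 m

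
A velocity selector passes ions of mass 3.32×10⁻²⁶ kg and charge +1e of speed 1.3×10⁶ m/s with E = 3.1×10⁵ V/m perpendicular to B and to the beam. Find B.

B = 0.24 T

Balance of forces in the selector: qE = qvB ⇒ B = E/v.
B = 3.1×10⁵/1.3×10⁶ = 0.24 T.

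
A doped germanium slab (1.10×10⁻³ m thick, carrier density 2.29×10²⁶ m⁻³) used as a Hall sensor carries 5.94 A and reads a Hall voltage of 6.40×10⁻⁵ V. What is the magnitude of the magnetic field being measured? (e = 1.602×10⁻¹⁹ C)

B ≈ 0.435 T

From V_H = IB/(n e t), B = V_H n e t / I.
B = (6.40×10⁻⁵)(2.29×10²⁶)(1.602×10⁻¹⁹)(1.10×10⁻³)/5.94 ≈ 0.435 T.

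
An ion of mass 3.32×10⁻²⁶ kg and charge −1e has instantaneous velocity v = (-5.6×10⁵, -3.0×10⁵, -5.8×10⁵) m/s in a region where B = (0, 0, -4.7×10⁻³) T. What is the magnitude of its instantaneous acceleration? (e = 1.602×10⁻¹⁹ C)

|a| ≈ 1.44×10¹⁰ m/s²

v×B = (1410, -2630, 0) N/C.
F = q v×B = (−1.602×10⁻¹⁹ C)·(1410, -2630, 0) = (-2.26×10⁻¹⁶, 4.22×10⁻¹⁶, 0) N.
|a| = |F|/m = 4.783×10⁻¹⁶/3.32×10⁻²⁶ ≈ 1.44×10¹⁰ m/s².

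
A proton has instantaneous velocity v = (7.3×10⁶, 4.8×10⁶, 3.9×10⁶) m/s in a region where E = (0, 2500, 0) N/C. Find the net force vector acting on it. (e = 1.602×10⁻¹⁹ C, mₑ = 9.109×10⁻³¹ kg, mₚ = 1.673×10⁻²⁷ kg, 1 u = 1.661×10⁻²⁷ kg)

F ≈ (0, 4.00×10⁻¹⁶, 0) N

Only an electric field acts, so F = qE = (1.602×10⁻¹⁹ C)·(0, 2500, 0) = (0, 4.00×10⁻¹⁶, 0) N.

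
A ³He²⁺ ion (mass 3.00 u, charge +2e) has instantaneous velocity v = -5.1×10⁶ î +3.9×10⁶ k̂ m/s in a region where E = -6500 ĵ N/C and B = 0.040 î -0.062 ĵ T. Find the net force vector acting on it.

v×B = (2.42×10⁵, 1.56×10⁵, 3.16×10⁵) N/C.
E + v×B = (2.42×10⁵, 1.50×10⁵, 3.16×10⁵) N/C.
F = q(E + v×B) = (3.204×10⁻¹⁹ C)·(2.42×10⁵, 1.50×10⁵, 3.16×10⁵) = (7.75×10⁻¹⁴, 4.79×10⁻¹⁴, 1.01×10⁻¹³) N.

F ≈ (7.75×10⁻¹⁴, 4.79×10⁻¹⁴, 1.01×10⁻¹³) N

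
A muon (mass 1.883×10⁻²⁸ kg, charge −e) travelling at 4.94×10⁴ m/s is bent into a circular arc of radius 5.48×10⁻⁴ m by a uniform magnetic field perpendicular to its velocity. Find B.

B ≈ 0.106 T

From |q|vB = mv²/r, B = mv/(|q|r).
B = (1.883×10⁻²⁸)(4.94×10⁴)/((1.602×10⁻¹⁹)(5.48×10⁻⁴)) ≈ 0.106 T.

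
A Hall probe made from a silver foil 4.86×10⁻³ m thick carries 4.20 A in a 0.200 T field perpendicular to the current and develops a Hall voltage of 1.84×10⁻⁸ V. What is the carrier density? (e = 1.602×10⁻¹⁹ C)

n ≈ 5.86×10²⁸ m⁻³

From V_H = IB/(n e t), n = IB/(V_H e t).
n = (4.20)(0.200)/((1.84×10⁻⁸)(1.602×10⁻¹⁹)(4.86×10⁻³)) ≈ 5.86×10²⁸ m⁻³.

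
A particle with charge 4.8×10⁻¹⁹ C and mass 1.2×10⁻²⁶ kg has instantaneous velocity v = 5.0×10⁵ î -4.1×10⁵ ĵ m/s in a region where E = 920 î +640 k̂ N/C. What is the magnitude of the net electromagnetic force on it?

Only an electric field acts, so F = qE = (4.8×10⁻¹⁹ C)·(920, 0, 640) = (4.42×10⁻¹⁶, 0, 3.07×10⁻¹⁶) N.
|F| = 5.38×10⁻¹⁶ N.

|F| ≈ 5.38×10⁻¹⁶ N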